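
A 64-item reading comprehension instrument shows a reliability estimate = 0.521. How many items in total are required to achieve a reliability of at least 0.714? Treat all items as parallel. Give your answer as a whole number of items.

147

Invert Spearman-Brown to solve for n:
n = r_target (1 − r_old) / [ r_old (1 − r_target) ]
n = [0.714 × 0.479] / [0.521 × 0.286]
n = 0.342006 / 0.149006 ≈ 2.2952
2.2952 × 64 = 146.89 → 147 items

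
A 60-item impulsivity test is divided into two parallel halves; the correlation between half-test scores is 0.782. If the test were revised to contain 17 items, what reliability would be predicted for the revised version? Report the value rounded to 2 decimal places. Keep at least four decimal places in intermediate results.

0.67

Spearman-Brown correction (n = 2): r_full = 2·0.782/(1 + 0.782) = 0.8777
Length factor from 60 to 17 items: n = 17/60 = 0.2833
r_new = n·r_full / (1 + (n − 1)·r_full) = 0.2487 / 0.3710 ≈ 0.6704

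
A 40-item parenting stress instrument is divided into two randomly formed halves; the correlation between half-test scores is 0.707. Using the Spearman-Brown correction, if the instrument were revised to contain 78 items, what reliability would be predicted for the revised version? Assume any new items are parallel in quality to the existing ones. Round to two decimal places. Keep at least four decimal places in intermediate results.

0.90

Full-test reliability from the split-half r: r_full = 2(0.707)/(1 + 0.707) = 0.8284
Length factor from 40 to 78 items: n = 78/40 = 1.9500
r_new = n·r_full / (1 + (n − 1)·r_full) = 1.6154 / 1.7870 ≈ 0.9040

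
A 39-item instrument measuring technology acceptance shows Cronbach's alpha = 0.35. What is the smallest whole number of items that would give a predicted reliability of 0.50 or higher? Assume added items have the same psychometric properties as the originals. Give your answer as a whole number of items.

n = 0.50 × (1 − 0.35) / [ 0.35 × (1 − 0.50) ]
n = 0.3250 / 0.1750 ≈ 1.8571
So the test needs 1.8571 × 39 ≈ 72.43 items; rounding up, 73.

73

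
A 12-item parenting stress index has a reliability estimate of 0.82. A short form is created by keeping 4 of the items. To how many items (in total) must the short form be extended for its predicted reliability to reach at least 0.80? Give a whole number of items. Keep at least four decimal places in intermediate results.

Short-form reliability: n = 4/12 = 0.3333; r_4 = n·r/(1+(n−1)r) ≈ 0.6029
Then solve for n' with r_old = 0.6029, r_target = 0.80: n' = 0.80(1 − 0.6029)/[0.6029(1 − 0.80)] = 2.6346
Total items = 2.6346 × 4 = 10.54, rounded up to 11.

11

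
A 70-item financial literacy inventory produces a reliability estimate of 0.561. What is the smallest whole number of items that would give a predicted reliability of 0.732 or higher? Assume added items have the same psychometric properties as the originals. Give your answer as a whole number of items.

n = [0.732 × 0.439] / [0.561 × 0.268]
n = 0.321348 / 0.150348 ≈ 2.1374
So the test needs 2.1374 × 70 ≈ 149.62 items; rounding up, 150.

150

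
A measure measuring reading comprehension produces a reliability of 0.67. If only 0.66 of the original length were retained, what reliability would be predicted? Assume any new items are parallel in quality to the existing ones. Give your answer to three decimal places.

0.573

By Spearman-Brown, r_new = n r / (1 + (n − 1) r).
r_new = 0.66·0.67 / [1 + (0.66 − 1)·0.67]
r_new = 0.4422 / 0.7722 ≈ 0.5726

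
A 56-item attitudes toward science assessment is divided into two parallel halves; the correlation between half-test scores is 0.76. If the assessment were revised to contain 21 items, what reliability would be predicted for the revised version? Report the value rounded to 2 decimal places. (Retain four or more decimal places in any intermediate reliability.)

Spearman-Brown correction (n = 2): r_full = 2·0.76/(1 + 0.76) = 0.8636
Length factor from 56 to 21 items: n = 21/56 = 0.3750
r_new = n·r_full / (1 + (n − 1)·r_full) = 0.3239 / 0.4602 ≈ 0.7038

0.70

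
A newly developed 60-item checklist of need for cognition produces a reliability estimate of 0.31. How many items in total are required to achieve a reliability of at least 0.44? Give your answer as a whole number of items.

105

n = 0.44(1 − 0.31) / [0.31(1 − 0.44)]
n = 0.3036 / 0.1736 ≈ 1.7488
Items needed = n × 60 = 1.7488 × 60 ≈ 104.93 → round up to 105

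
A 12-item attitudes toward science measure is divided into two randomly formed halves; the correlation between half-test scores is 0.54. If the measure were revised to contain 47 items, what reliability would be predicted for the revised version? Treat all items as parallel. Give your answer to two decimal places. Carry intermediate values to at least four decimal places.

0.90

First correct the split-half correlation to full-test reliability: r_full = 2 × 0.54 / (1 + 0.54) ≈ 0.7013
Then adjust to 47 items: n = 47/12 = 3.9167
r_new = n·r_full / (1 + (n − 1)·r_full) = 2.7468 / 3.0455 ≈ 0.9019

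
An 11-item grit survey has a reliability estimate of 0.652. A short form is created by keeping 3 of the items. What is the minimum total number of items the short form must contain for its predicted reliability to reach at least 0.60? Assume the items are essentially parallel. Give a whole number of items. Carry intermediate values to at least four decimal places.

Short-form reliability: n = 3/11 = 0.2727; r_3 = n·r/(1+(n−1)r) ≈ 0.3382
Length factor from the short form to reach 0.60: n' = 0.60(1 − 0.3382) / [0.3382(1 − 0.60)] ≈ 2.9352
Total items = 2.9352 × 3 = 8.81, rounded up to 9.

9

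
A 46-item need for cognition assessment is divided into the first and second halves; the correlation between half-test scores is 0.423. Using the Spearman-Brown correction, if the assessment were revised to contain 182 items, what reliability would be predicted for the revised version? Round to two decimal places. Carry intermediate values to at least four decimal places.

First correct the split-half correlation to full-test reliability: r_full = 2 × 0.423 / (1 + 0.423) ≈ 0.5945
Length factor from 46 to 182 items: n = 182/46 = 3.9565
r_new = n·r_full / (1 + (n − 1)·r_full) = 2.3521 / 2.7576 ≈ 0.8530

0.85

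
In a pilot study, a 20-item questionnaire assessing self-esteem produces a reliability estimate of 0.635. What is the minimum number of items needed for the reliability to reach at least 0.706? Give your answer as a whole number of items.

28

Invert Spearman-Brown to solve for n:
n = r*(1 − r) / [ r (1 − r*) ]
n = 0.706(1 − 0.635) / [0.635(1 − 0.706)]
  = 0.257690 / 0.186690 = 1.3803
Items needed = n × 20 = 1.3803 × 20 ≈ 27.61 → round up to 28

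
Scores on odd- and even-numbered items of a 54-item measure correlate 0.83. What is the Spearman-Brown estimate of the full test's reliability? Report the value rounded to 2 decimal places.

Apply the Spearman-Brown correction with n = 2:
r_full = 2r_hh / (1 + r_hh) = 2 × 0.83 / (1 + 0.83)
r_full = 1.6600 / 1.8300 ≈ 0.9071

0.91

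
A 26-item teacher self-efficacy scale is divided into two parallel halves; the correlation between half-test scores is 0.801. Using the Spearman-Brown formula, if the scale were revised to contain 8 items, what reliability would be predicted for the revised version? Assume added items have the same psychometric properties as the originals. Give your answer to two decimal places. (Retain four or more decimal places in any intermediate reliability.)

0.71

Spearman-Brown correction (n = 2): r_full = 2·0.801/(1 + 0.801) = 0.8895
Length factor from 26 to 8 items: n = 8/26 = 0.3077
r_new = n·r_full / (1 + (n − 1)·r_full) = 0.2737 / 0.3842 ≈ 0.7124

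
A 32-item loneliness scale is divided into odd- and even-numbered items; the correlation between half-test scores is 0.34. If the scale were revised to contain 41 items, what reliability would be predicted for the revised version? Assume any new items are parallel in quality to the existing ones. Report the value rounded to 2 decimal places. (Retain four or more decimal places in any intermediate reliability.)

0.57

Spearman-Brown correction (n = 2): r_full = 2·0.34/(1 + 0.34) = 0.5075
Then adjust to 41 items: n = 41/32 = 1.2812
r_new = n·r_full / (1 + (n − 1)·r_full) = 0.6502 / 1.1427 ≈ 0.5690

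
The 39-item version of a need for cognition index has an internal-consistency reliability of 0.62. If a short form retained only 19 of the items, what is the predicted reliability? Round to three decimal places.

0.443

n = 19/39 = 0.4872
r_new = 0.4872·0.62 / [1 + (0.4872 − 1)·0.62]
     = 0.3021 / 0.6821 = 0.4429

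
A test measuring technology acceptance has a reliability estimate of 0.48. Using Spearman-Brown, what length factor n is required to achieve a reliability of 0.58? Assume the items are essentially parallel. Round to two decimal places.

1.50

n = [0.58 × 0.52] / [0.48 × 0.42]
n = 0.3016 / 0.2016 ≈ 1.4960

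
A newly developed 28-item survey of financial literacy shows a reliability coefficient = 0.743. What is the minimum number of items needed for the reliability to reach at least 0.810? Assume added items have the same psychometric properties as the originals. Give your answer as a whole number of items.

Rearranging the Spearman-Brown formula for n,
n = r_target (1 − r_old) / [ r_old (1 − r_target) ]
n = 0.810(1 − 0.743) / [0.743(1 − 0.810)]
  = 0.208170 / 0.141170 = 1.4746
1.4746 × 28 = 41.29 → 42 items

42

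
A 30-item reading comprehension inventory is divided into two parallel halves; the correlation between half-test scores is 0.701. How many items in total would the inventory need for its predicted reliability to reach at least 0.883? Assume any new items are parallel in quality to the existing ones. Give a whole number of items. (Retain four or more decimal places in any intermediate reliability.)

Corrected full-test reliability: r_full = 2 × 0.701 / (1 + 0.701) ≈ 0.8242
Solve Spearman-Brown for n: n = 0.883(1 − 0.8242) / [0.8242(1 − 0.883)] = 1.6098
Required items = 1.6098 × 30 = 48.29, so 49 items.

49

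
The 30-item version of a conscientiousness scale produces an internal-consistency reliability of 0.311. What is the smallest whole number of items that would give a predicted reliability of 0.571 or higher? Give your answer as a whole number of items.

Invert Spearman-Brown to solve for n:
n = r*(1 − r) / [ r (1 − r*) ]
n = [0.571 × 0.689] / [0.311 × 0.429]
  = 0.393419 / 0.133419 = 2.9487
2.9487 × 30 = 88.46 → 89 items

89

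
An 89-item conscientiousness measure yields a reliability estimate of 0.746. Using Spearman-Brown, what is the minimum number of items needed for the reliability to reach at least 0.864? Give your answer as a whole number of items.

193

n = [0.864 × 0.254] / [0.746 × 0.136]
  = 0.219456 / 0.101456 = 2.1631
So the test needs 2.1631 × 89 ≈ 192.52 items; rounding up, 193.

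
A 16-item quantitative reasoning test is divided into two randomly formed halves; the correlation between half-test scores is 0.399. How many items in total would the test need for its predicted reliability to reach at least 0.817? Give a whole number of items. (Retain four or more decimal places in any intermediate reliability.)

r_full = 2(0.399)/(1 + 0.399) = 0.5704
Solve Spearman-Brown for n: n = 0.817(1 − 0.5704) / [0.5704(1 − 0.817)] = 3.3624
Required items = 3.3624 × 16 = 53.80, so 54 items.

54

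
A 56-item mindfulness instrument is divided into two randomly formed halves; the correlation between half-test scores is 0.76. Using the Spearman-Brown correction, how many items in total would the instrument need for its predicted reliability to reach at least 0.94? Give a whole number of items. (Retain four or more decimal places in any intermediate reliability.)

r_full = 2(0.76)/(1 + 0.76) = 0.8636
Solve Spearman-Brown for n: n = 0.94(1 − 0.8636) / [0.8636(1 − 0.94)] = 2.4744
Required items = 2.4744 × 56 = 138.57, so 139 items.

139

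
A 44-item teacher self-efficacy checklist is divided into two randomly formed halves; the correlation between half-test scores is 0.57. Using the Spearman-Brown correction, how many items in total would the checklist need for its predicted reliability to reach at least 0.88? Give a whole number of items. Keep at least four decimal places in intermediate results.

Corrected full-test reliability: r_full = 2 × 0.57 / (1 + 0.57) ≈ 0.7261
Solve Spearman-Brown for n: n = 0.88(1 − 0.7261) / [0.7261(1 − 0.88)] = 2.7663
Items = 2.7663 × 44 ≈ 121.72 → 122

122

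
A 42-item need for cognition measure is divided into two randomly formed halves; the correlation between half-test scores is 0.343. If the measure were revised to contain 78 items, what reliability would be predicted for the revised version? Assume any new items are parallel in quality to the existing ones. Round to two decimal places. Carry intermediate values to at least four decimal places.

First correct the split-half correlation to full-test reliability: r_full = 2 × 0.343 / (1 + 0.343) ≈ 0.5108
Length factor from 42 to 78 items: n = 78/42 = 1.8571
r_new = n·r_full / (1 + (n − 1)·r_full) = 0.9486 / 1.4378 ≈ 0.6598

0.66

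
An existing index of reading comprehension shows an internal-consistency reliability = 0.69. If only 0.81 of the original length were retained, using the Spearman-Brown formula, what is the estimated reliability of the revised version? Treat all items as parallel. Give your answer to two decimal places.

0.64

Spearman-Brown: r_new = n·r / (1 + (n − 1)·r)
r_new = 0.81·0.69 / [1 + (0.81 − 1)·0.69]
r_new = 0.5589 / 0.8689 ≈ 0.6432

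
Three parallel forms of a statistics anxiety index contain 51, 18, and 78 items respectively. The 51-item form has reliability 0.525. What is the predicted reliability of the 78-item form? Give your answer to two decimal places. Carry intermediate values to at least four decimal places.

0.63

Only the ratio of lengths matters: n = 78/51 = 1.5294
r_{78} = n·r / (1 + (n − 1)·r) = 0.8029 / 1.2779 ≈ 0.6283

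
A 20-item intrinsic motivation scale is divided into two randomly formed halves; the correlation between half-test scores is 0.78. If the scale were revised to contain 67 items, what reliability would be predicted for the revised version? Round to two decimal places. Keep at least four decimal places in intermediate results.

First correct the split-half correlation to full-test reliability: r_full = 2 × 0.78 / (1 + 0.78) ≈ 0.8764
Length factor from 20 to 67 items: n = 67/20 = 3.3500
r_new = n·r_full / (1 + (n − 1)·r_full) = 2.9359 / 3.0595 ≈ 0.9596

0.96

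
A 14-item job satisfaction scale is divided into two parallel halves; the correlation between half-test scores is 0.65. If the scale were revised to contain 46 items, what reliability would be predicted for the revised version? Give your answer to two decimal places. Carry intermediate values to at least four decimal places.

Full-test reliability from the split-half r: r_full = 2(0.65)/(1 + 0.65) = 0.7879
Then adjust to 46 items: n = 46/14 = 3.2857
r_new = n·r_full / (1 + (n − 1)·r_full) = 2.5888 / 2.8009 ≈ 0.9243

0.92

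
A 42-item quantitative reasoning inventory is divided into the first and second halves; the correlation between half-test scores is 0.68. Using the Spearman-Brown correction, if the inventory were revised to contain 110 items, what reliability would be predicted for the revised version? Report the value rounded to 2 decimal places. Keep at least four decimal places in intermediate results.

Full-test reliability from the split-half r: r_full = 2(0.68)/(1 + 0.68) = 0.8095
Length factor from 42 to 110 items: n = 110/42 = 2.6190
r_new = n·r_full / (1 + (n − 1)·r_full) = 2.1201 / 2.3106 ≈ 0.9176

0.92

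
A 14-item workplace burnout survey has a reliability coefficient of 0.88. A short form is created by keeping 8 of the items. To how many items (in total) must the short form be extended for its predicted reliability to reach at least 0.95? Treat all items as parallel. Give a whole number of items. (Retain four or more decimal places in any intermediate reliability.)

37

Short-form reliability: n = 8/14 = 0.5714; r_8 = n·r/(1+(n−1)r) ≈ 0.8073
Then solve for n' with r_old = 0.8073, r_target = 0.95: n' = 0.95(1 − 0.8073)/[0.8073(1 − 0.95)] = 4.5352
Total items = 4.5352 × 8 = 36.28, rounded up to 37.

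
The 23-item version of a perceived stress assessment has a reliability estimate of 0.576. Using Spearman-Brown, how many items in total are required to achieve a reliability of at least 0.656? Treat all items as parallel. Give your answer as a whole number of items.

33

Invert Spearman-Brown to solve for n:
n = r*(1 − r) / [ r (1 − r*) ]
n = [0.656 × 0.424] / [0.576 × 0.344]
n = 0.278144 / 0.198144 ≈ 1.4037
1.4037 × 23 = 32.29 → 33 items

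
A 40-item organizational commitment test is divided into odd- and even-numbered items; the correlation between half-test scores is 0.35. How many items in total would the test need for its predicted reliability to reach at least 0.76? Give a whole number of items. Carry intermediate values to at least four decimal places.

118

r_full = 2(0.35)/(1 + 0.35) = 0.5185
n = r_tgt(1 − r_full) / [r_full(1 − r_tgt)] = 0.76 × 0.4815 / (0.5185 × 0.24) ≈ 2.9407
Items = 2.9407 × 40 ≈ 117.63 → 118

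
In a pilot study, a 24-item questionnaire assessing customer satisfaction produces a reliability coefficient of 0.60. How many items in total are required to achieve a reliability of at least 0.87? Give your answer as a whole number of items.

108

Invert Spearman-Brown to solve for n:
n = r_target (1 − r_old) / [ r_old (1 − r_target) ]
n = 0.87 × (1 − 0.60) / [ 0.60 × (1 − 0.87) ]
n = 0.3480 / 0.0780 ≈ 4.4615
So the test needs 4.4615 × 24 ≈ 107.08 items; rounding up, 108.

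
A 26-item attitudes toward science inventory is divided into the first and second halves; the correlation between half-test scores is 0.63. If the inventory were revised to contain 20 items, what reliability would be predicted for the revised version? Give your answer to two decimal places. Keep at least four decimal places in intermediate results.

0.72

Full-test reliability from the split-half r: r_full = 2(0.63)/(1 + 0.63) = 0.7730
Length factor from 26 to 20 items: n = 20/26 = 0.7692
r_new = n·r_full / (1 + (n − 1)·r_full) = 0.5946 / 0.8216 ≈ 0.7237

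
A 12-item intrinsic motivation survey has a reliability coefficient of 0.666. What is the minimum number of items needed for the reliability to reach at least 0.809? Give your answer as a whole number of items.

Rearranging the Spearman-Brown formula for n,
n = r*(1 − r) / [ r (1 − r*) ]
n = [0.809 × 0.334] / [0.666 × 0.191]
  = 0.270206 / 0.127206 = 2.1242
Items needed = n × 12 = 2.1242 × 12 ≈ 25.49 → round up to 26

26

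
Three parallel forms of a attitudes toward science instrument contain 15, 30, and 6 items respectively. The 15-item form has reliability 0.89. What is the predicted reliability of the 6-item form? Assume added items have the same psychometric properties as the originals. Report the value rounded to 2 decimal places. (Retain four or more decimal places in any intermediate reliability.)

0.76

The 30-item form is not needed; work directly from the 15-item form with n = 6/15 = 0.4000.
r_{6} = n·r / (1 + (n − 1)·r) = 0.3560 / 0.4660 ≈ 0.7639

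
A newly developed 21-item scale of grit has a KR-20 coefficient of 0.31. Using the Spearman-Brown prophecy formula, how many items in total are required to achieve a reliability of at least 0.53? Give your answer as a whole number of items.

53

n = 0.53(1 − 0.31) / [0.31(1 − 0.53)]
n = 0.3657 / 0.1457 ≈ 2.5100
2.5100 × 21 = 52.71 → 53 items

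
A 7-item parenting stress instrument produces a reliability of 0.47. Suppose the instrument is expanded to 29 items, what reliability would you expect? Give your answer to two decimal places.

Length ratio n = 29/7 = 4.1429
By Spearman-Brown, r_new = n r / (1 + (n − 1) r).
r_new = (4.1429 × 0.47) / (1 + (4.1429 − 1) × 0.47)
r_new = 1.9472 / 2.4772 ≈ 0.7860

0.79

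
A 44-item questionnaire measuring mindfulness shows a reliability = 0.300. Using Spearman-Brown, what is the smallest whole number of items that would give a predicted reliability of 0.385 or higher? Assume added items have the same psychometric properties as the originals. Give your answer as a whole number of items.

65

n = 0.385(1 − 0.300) / [0.300(1 − 0.385)]
n = 0.269500 / 0.184500 ≈ 1.4607
So the test needs 1.4607 × 44 ≈ 64.27 items; rounding up, 65.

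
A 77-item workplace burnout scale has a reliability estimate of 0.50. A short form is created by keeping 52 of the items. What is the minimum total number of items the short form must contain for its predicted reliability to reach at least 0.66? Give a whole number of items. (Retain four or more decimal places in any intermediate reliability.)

150

First, r for the 52-item form: n = 52/77 = 0.6753, so r_52 = 0.6753·0.50/(1 + (0.6753 − 1)·0.50) = 0.4031
Length factor from the short form to reach 0.66: n' = 0.66(1 − 0.4031) / [0.4031(1 − 0.66)] ≈ 2.8744
Items = 2.8744 × 52 ≈ 149.47 → 150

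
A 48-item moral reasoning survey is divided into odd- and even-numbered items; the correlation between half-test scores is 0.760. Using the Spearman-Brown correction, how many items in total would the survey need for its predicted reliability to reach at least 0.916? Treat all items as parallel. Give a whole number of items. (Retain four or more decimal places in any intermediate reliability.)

r_full = 2(0.760)/(1 + 0.760) = 0.8636
n = r_tgt(1 − r_full) / [r_full(1 − r_tgt)] = 0.916 × 0.1364 / (0.8636 × 0.084) ≈ 1.7223
Required items = 1.7223 × 48 = 82.67, so 83 items.

83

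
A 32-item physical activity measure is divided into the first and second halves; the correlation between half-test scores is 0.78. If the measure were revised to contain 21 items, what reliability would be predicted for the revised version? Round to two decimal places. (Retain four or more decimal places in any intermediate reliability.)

0.82

Spearman-Brown correction (n = 2): r_full = 2·0.78/(1 + 0.78) = 0.8764
Length factor from 32 to 21 items: n = 21/32 = 0.6562
r_new = n·r_full / (1 + (n − 1)·r_full) = 0.5751 / 0.6987 ≈ 0.8231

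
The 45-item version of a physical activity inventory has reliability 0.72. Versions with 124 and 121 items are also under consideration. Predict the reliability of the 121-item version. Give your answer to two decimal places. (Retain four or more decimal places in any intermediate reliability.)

0.87

The 124-item form is not needed; work directly from the 45-item form with n = 121/45 = 2.6889.
r_{121} = n·r / (1 + (n − 1)·r) = 1.9360 / 2.2160 ≈ 0.8736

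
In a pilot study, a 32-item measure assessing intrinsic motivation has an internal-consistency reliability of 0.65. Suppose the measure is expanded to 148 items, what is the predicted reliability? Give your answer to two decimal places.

The new length is 148/32 = 4.625 times the old.
Spearman-Brown: r_new = n·r / (1 + (n − 1)·r)
r_new = (4.625 × 0.65) / (1 + (4.625 − 1) × 0.65)
r_new = 3.0063 / 3.3563 ≈ 0.8957

0.90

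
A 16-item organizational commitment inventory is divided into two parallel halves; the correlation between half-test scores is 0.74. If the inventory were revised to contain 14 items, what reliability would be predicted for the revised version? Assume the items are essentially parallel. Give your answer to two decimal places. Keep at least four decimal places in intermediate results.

0.83

Spearman-Brown correction (n = 2): r_full = 2·0.74/(1 + 0.74) = 0.8506
Then adjust to 14 items: n = 14/16 = 0.8750
r_new = n·r_full / (1 + (n − 1)·r_full) = 0.7443 / 0.8937 ≈ 0.8328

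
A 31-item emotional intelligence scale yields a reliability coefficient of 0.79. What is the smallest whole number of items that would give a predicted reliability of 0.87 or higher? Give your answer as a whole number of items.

56

Spearman-Brown solved for the length factor n:
n = r*(1 − r) / [ r (1 − r*) ]
n = 0.87 × (1 − 0.79) / [ 0.79 × (1 − 0.87) ]
  = 0.1827 / 0.1027 = 1.7790
Items needed = n × 31 = 1.7790 × 31 ≈ 55.15 → round up to 56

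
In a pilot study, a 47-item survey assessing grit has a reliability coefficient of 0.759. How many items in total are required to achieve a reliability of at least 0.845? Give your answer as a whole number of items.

n = 0.845(1 − 0.759) / [0.759(1 − 0.845)]
n = 0.203645 / 0.117645 ≈ 1.7310
So the test needs 1.7310 × 47 ≈ 81.36 items; rounding up, 82.

82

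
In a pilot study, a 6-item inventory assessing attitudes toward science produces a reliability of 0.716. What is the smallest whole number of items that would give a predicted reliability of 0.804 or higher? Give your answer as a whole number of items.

10

n = [0.804 × 0.284] / [0.716 × 0.196]
  = 0.228336 / 0.140336 = 1.6271
So the test needs 1.6271 × 6 ≈ 9.76 items; rounding up, 10.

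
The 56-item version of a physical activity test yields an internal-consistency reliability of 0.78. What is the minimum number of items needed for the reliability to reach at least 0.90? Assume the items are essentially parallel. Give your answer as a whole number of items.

143

n = 0.90 × (1 − 0.78) / [ 0.78 × (1 − 0.90) ]
n = 0.1980 / 0.0780 ≈ 2.5385
2.5385 × 56 = 142.16 → 143 items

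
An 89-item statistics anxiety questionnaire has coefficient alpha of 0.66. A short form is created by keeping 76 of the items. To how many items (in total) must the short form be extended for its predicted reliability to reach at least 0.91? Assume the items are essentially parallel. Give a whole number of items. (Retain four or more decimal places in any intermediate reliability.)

464

First, r for the 76-item form: n = 76/89 = 0.8539, so r_76 = 0.8539·0.66/(1 + (0.8539 − 1)·0.66) = 0.6237
Then solve for n' with r_old = 0.6237, r_target = 0.91: n' = 0.91(1 − 0.6237)/[0.6237(1 − 0.91)] = 6.1004
Total items = 6.1004 × 76 = 463.63, rounded up to 464.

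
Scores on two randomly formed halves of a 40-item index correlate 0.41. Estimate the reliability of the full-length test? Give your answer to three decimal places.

0.582

Each half is half the length of the full test, so the full test is n = 2 times a half.
r_full = 2r_hh / (1 + r_hh) = 2 × 0.41 / (1 + 0.41)
r_full = 0.8200 / 1.4100 ≈ 0.5816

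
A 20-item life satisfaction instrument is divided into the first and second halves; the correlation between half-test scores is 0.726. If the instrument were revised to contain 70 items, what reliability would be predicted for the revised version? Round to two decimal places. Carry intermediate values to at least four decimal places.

First correct the split-half correlation to full-test reliability: r_full = 2 × 0.726 / (1 + 0.726) ≈ 0.8413
Length factor from 20 to 70 items: n = 70/20 = 3.5000
r_new = n·r_full / (1 + (n − 1)·r_full) = 2.9446 / 3.1033 ≈ 0.9489

0.95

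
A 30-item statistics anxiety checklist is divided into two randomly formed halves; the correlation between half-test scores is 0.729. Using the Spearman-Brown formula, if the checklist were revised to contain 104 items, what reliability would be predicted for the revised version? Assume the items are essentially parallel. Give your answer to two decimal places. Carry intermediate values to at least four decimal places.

0.95

Full-test reliability from the split-half r: r_full = 2(0.729)/(1 + 0.729) = 0.8433
Length factor from 30 to 104 items: n = 104/30 = 3.4667
r_new = n·r_full / (1 + (n − 1)·r_full) = 2.9235 / 3.0802 ≈ 0.9491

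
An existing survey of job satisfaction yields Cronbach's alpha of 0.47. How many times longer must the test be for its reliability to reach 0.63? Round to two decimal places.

Spearman-Brown solved for the length factor n:
n = r_target (1 − r_old) / [ r_old (1 − r_target) ]
n = 0.63 × (1 − 0.47) / [ 0.47 × (1 − 0.63) ]
  = 0.3339 / 0.1739 = 1.9201

1.92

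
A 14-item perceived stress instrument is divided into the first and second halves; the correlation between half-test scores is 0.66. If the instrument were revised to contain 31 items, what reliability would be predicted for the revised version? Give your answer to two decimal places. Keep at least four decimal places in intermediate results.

0.90

First correct the split-half correlation to full-test reliability: r_full = 2 × 0.66 / (1 + 0.66) ≈ 0.7952
Then adjust to 31 items: n = 31/14 = 2.2143
r_new = n·r_full / (1 + (n − 1)·r_full) = 1.7608 / 1.9656 ≈ 0.8958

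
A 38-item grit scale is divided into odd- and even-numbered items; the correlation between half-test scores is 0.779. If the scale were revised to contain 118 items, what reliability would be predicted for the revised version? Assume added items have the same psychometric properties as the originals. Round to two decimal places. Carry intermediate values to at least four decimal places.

0.96

Spearman-Brown correction (n = 2): r_full = 2·0.779/(1 + 0.779) = 0.8758
Then adjust to 118 items: n = 118/38 = 3.1053
r_new = n·r_full / (1 + (n − 1)·r_full) = 2.7196 / 2.8438 ≈ 0.9563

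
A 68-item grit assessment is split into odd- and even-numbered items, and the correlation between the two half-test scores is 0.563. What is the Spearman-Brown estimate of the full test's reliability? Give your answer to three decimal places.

0.720

Apply the Spearman-Brown correction with n = 2:
r_full = 2r_hh / (1 + r_hh) = 2 × 0.563 / (1 + 0.563)
       = 1.1260 / 1.5630 = 0.7204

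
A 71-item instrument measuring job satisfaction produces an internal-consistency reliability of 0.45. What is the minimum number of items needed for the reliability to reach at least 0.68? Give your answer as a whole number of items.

185

n = 0.68 × (1 − 0.45) / [ 0.45 × (1 − 0.68) ]
  = 0.3740 / 0.1440 = 2.5972
So the test needs 2.5972 × 71 ≈ 184.40 items; rounding up, 185.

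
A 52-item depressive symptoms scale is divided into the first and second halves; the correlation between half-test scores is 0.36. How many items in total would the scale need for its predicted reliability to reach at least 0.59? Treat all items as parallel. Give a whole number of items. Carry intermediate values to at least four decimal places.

67

r_full = 2(0.36)/(1 + 0.36) = 0.5294
n = r_tgt(1 − r_full) / [r_full(1 − r_tgt)] = 0.59 × 0.4706 / (0.5294 × 0.41) ≈ 1.2792
Required items = 1.2792 × 52 = 66.52, so 67 items.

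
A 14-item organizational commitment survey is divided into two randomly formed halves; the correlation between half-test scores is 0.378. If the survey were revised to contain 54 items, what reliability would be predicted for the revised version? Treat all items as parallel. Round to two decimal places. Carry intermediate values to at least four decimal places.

0.82

First correct the split-half correlation to full-test reliability: r_full = 2 × 0.378 / (1 + 0.378) ≈ 0.5486
Then adjust to 54 items: n = 54/14 = 3.8571
r_new = n·r_full / (1 + (n − 1)·r_full) = 2.1160 / 2.5674 ≈ 0.8242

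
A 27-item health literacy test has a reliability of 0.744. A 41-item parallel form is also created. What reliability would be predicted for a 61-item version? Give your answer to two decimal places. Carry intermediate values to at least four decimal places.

0.87

Only the ratio of lengths matters: n = 61/27 = 2.2593
r_{61} = n·r / (1 + (n − 1)·r) = 1.6809 / 1.9369 ≈ 0.8678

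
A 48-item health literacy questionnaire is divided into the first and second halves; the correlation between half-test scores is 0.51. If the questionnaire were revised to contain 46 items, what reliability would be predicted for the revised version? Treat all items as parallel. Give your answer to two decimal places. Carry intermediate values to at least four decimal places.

First correct the split-half correlation to full-test reliability: r_full = 2 × 0.51 / (1 + 0.51) ≈ 0.6755
Then adjust to 46 items: n = 46/48 = 0.9583
r_new = n·r_full / (1 + (n − 1)·r_full) = 0.6473 / 0.9718 ≈ 0.6661

0.67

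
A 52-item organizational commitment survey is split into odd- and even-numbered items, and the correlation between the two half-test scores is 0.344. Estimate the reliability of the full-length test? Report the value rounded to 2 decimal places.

r_full = 2r_hh / (1 + r_hh) = 2 × 0.344 / (1 + 0.344)
       = 0.6880 / 1.3440 = 0.5119

0.51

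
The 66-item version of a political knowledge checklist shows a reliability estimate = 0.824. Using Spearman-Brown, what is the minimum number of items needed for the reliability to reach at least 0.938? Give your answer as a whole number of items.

214

Invert Spearman-Brown to solve for n:
n = r_target (1 − r_old) / [ r_old (1 − r_target) ]
n = 0.938(1 − 0.824) / [0.824(1 − 0.938)]
  = 0.165088 / 0.051088 = 3.2314
Items needed = n × 66 = 3.2314 × 66 ≈ 213.27 → round up to 214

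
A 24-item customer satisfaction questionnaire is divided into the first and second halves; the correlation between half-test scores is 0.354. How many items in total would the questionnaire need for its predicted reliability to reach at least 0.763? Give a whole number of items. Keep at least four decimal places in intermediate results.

Corrected full-test reliability: r_full = 2 × 0.354 / (1 + 0.354) ≈ 0.5229
Solve Spearman-Brown for n: n = 0.763(1 − 0.5229) / [0.5229(1 − 0.763)] = 2.9374
Items = 2.9374 × 24 ≈ 70.50 → 71

71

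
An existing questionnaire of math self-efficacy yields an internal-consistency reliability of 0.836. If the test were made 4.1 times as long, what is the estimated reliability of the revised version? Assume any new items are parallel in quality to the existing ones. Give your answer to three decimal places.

Apply the Spearman-Brown prophecy formula, r' = nr / [1 + (n − 1)r]:
r_new = 4.1·0.836 / [1 + (4.1 − 1)·0.836]
     = 3.4276 / 3.5916 = 0.9543

0.954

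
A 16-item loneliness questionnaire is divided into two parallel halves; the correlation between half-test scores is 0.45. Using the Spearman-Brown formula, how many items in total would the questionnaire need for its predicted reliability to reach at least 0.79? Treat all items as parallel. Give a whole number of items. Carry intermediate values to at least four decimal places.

r_full = 2(0.45)/(1 + 0.45) = 0.6207
n = r_tgt(1 − r_full) / [r_full(1 − r_tgt)] = 0.79 × 0.3793 / (0.6207 × 0.21) ≈ 2.2988
Required items = 2.2988 × 16 = 36.78, so 37 items.

37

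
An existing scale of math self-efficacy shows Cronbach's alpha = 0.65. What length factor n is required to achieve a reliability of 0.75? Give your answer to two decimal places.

Invert Spearman-Brown to solve for n:
n = r_target (1 − r_old) / [ r_old (1 − r_target) ]
n = 0.75 × (1 − 0.65) / [ 0.65 × (1 − 0.75) ]
  = 0.2625 / 0.1625 = 1.6154

1.62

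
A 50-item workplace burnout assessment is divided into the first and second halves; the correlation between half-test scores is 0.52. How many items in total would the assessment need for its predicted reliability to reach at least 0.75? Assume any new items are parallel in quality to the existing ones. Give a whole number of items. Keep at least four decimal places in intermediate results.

r_full = 2(0.52)/(1 + 0.52) = 0.6842
n = r_tgt(1 − r_full) / [r_full(1 − r_tgt)] = 0.75 × 0.3158 / (0.6842 × 0.25) ≈ 1.3847
Items = 1.3847 × 50 ≈ 69.23 → 70

70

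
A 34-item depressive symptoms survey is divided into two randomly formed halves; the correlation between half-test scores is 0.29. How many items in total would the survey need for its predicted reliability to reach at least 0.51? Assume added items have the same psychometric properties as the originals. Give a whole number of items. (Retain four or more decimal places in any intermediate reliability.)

44

r_full = 2(0.29)/(1 + 0.29) = 0.4496
n = r_tgt(1 − r_full) / [r_full(1 − r_tgt)] = 0.51 × 0.5504 / (0.4496 × 0.49) ≈ 1.2742
Items = 1.2742 × 34 ≈ 43.32 → 44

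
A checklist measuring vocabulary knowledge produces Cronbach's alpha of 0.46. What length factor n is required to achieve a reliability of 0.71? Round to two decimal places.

2.87

n = 0.71 × (1 − 0.46) / [ 0.46 × (1 − 0.71) ]
  = 0.3834 / 0.1334 = 2.8741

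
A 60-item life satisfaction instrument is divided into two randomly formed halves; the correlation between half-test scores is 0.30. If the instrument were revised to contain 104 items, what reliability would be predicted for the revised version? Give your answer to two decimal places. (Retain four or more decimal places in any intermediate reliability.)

First correct the split-half correlation to full-test reliability: r_full = 2 × 0.30 / (1 + 0.30) ≈ 0.4615
Length factor from 60 to 104 items: n = 104/60 = 1.7333
r_new = n·r_full / (1 + (n − 1)·r_full) = 0.7999 / 1.3384 ≈ 0.5977

0.60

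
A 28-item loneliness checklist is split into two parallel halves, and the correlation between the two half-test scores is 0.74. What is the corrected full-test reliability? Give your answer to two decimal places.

0.85

r_full = 2r_hh / (1 + r_hh) = 2 × 0.74 / (1 + 0.74)
r_full = 1.4800 / 1.7400 ≈ 0.8506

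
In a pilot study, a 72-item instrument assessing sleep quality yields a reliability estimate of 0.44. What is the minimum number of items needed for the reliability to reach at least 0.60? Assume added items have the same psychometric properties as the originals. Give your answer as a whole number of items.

138

Invert Spearman-Brown to solve for n:
n = r*(1 − r) / [ r (1 − r*) ]
n = 0.60(1 − 0.44) / [0.44(1 − 0.60)]
  = 0.3360 / 0.1760 = 1.9091
1.9091 × 72 = 137.46 → 138 items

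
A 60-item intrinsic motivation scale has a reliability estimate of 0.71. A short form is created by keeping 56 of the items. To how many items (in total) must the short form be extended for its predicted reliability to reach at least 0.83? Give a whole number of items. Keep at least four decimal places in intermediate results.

120

First, r for the 56-item form: n = 56/60 = 0.9333, so r_56 = 0.9333·0.71/(1 + (0.9333 − 1)·0.71) = 0.6956
Length factor from the short form to reach 0.83: n' = 0.83(1 − 0.6956) / [0.6956(1 − 0.83)] ≈ 2.1366
Total items = 2.1366 × 56 = 119.65, rounded up to 120.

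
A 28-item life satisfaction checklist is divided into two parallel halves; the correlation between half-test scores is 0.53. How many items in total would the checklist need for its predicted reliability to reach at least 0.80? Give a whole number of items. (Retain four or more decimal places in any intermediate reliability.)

50

r_full = 2(0.53)/(1 + 0.53) = 0.6928
n = r_tgt(1 − r_full) / [r_full(1 − r_tgt)] = 0.80 × 0.3072 / (0.6928 × 0.20) ≈ 1.7737
Items = 1.7737 × 28 ≈ 49.66 → 50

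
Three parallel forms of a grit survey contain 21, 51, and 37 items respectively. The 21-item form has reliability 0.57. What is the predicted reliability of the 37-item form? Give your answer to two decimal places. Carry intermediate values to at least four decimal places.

Only the ratio of lengths matters: n = 37/21 = 1.7619
r_{37} = n·r / (1 + (n − 1)·r) = 1.0043 / 1.4343 ≈ 0.7002

0.70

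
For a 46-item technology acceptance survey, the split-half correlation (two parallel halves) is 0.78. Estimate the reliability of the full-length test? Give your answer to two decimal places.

Apply the Spearman-Brown correction with n = 2:
r_full = 2r_hh / (1 + r_hh) = 2 × 0.78 / (1 + 0.78)
r_full = 1.5600 / 1.7800 ≈ 0.8764

0.88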